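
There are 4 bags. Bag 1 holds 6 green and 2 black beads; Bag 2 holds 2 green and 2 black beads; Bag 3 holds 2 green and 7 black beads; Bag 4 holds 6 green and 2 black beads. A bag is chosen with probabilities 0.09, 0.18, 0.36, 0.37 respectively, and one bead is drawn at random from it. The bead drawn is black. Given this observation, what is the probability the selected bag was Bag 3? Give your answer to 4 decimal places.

Tabulate prior·likelihood by source: [1] prior 0.09, lik 0.25, product 0.02250; [2] prior 0.18, lik 0.5, product 0.09000; [3] prior 0.36, lik 0.7778, product 0.2800; [4] prior 0.37, lik 0.25, product 0.09250.
Normalizing constant = 0.48500; the posterior for Bag 3 is its product over the sum, 0.2800/0.48500 = 0.5773.

Posterior probability ≈ 0.5773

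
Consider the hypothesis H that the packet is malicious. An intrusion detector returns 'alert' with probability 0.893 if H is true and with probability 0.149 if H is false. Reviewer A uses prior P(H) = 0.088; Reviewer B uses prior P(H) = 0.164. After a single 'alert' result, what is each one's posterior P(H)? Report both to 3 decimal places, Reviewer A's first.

Reviewer A: 0.366; Reviewer B: 0.540

The likelihood ratio for an 'alert' result is 0.893/0.149 = 5.9933.
Reviewer A: prior odds 0.088/0.912 = 0.096491; posterior odds 0.57830; posterior probability 0.366.
Reviewer B: prior odds 0.164/0.836 = 0.19617; posterior odds 1.1757; posterior probability 0.540.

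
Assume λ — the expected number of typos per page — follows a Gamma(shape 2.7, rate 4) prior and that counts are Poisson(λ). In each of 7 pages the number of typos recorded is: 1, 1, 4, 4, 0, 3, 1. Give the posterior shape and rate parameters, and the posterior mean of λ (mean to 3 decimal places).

Posterior: Gamma(shape=16.7, rate=11); mean ≈ 1.518

The Poisson likelihood adds the total count to the shape and the number of exposure periods to the rate. Here ∑xᵢ = 14 and n = 7, so shape 2.7→16.7 and rate 4→11.
Posterior mean = shape/rate = 16.7/11 = 1.518.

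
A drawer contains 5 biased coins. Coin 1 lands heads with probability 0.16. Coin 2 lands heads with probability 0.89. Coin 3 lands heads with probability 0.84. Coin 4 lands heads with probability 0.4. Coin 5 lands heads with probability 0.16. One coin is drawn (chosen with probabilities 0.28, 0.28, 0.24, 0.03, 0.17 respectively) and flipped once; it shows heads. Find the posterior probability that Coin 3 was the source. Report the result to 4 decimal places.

Posterior probability ≈ 0.3770

P(heads|C1) = 0.16; P(heads|C2) = 0.89; P(heads|C3) = 0.84; P(heads|C4) = 0.4; P(heads|C5) = 0.16.
Prior × likelihood for each source: 0.28·0.16=0.04480, 0.28·0.89=0.2492, 0.24·0.84=0.2016, 0.03·0.4=0.01200, 0.17·0.16=0.02720. Summing gives P(heads) = 0.53480.
P(Coin 3 | heads) = 0.2016 / 0.53480 = 0.3770.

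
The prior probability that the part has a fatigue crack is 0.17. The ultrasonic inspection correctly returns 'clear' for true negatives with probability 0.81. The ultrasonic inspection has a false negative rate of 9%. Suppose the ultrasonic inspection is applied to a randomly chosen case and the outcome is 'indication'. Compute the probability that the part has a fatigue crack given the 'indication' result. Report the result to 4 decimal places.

P(H | E) ≈ 0.4952

Write H for 'the part has a fatigue crack'. Prior odds H:¬H = 0.17/0.83 = 0.20482. For the 'indication' outcome, the likelihood ratio is 0.91/0.19 = 4.7895.
Posterior odds = 0.20482 × 4.7895 = 0.98098, so P(H|E) = 0.98098/(1+0.98098) = 0.4952.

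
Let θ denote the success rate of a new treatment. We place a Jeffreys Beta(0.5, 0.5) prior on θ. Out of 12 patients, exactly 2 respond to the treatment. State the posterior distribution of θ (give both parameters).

Posterior: Beta(2.5, 10.5)

The binomial likelihood is conjugate to the Beta prior: with 2 successes and 10 failures, the posterior is Beta(0.5+2, 0.5+10) = Beta(2.5, 10.5).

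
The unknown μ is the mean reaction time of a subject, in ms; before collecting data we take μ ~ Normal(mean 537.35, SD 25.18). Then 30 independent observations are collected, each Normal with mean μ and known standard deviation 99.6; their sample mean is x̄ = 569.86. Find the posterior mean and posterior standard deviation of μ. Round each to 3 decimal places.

With known σ, the Normal prior is conjugate. Weight on the data is w = (n/σ²)/(n/σ² + 1/τ₀²) = 0.00302414/(0.00302414+0.00157721) = 0.65723.
Posterior mean = w·x̄ + (1−w)·μ₀ = 0.65723·569.86 + 0.34277·537.35 = 558.717. Posterior variance = 1/(0.00302414+0.00157721) = 217.327, so SD = 14.742.

Posterior mean ≈ 558.717; posterior SD ≈ 14.742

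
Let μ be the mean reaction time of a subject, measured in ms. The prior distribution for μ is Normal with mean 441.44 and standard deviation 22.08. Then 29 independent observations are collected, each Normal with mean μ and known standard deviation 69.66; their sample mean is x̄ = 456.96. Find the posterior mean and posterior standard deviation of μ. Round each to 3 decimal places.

Posterior mean ≈ 452.994; posterior SD ≈ 11.161

With known σ, the Normal prior is conjugate. Weight on the data is w = (n/σ²)/(n/σ² + 1/τ₀²) = 0.00597628/(0.00597628+0.00205117) = 0.74448.
Posterior mean = w·x̄ + (1−w)·μ₀ = 0.74448·456.96 + 0.25552·441.44 = 452.994. Posterior variance = 1/(0.00597628+0.00205117) = 124.573, so SD = 11.161.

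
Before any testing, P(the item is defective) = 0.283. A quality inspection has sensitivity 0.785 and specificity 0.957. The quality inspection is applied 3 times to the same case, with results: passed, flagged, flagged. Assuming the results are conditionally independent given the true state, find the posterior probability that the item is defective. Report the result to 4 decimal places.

Let H be the event that the item is defective; start with P(H) = 0.283. P('flagged'|H) = 0.785, P('flagged'|¬H) = 0.043.
Update on result 1 ('passed'): P(H) ← 0.215·0.2830 / (0.215·0.2830 + 0.957·0.7170) = 0.060845/0.74701 = 0.0815.
Update on result 2 ('flagged'): P(H) ← 0.785·0.0815 / (0.785·0.0815 + 0.043·0.9185) = 0.063939/0.10344 = 0.6181.
Update on result 3 ('flagged'): P(H) ← 0.785·0.6181 / (0.785·0.6181 + 0.043·0.3819) = 0.48525/0.50166 = 0.9673.

Posterior P(H) ≈ 0.9673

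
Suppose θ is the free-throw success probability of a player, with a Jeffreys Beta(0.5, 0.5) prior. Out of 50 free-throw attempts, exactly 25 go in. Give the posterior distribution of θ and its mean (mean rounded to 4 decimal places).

Posterior: Beta(25.5, 25.5); mean ≈ 0.5000

Observing 25 successes and 25 failures updates Beta(0.5, 0.5) by adding the success and failure counts to the two shape parameters: α = 0.5+25 = 25.5, β = 0.5+25 = 25.5.
E[θ | data] = 25.5/(25.5+25.5) = 0.5000.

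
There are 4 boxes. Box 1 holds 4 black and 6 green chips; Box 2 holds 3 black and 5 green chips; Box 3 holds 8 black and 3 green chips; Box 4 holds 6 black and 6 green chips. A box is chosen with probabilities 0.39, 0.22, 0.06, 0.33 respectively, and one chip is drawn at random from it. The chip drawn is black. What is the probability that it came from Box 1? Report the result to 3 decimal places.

Tabulate prior·likelihood by source: [1] prior 0.39, lik 0.4, product 0.1560; [2] prior 0.22, lik 0.375, product 0.08250; [3] prior 0.06, lik 0.7273, product 0.04364; [4] prior 0.33, lik 0.5, product 0.1650.
Normalizing constant = 0.44714; the posterior for Box 1 is its product over the sum, 0.1560/0.44714 = 0.349.

Posterior probability ≈ 0.349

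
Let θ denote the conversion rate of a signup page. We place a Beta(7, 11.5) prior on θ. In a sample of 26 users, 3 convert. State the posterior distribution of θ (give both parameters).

The binomial likelihood is conjugate to the Beta prior: with 3 successes and 23 failures, the posterior is Beta(7+3, 11.5+23) = Beta(10, 34.5).

Posterior: Beta(10, 34.5)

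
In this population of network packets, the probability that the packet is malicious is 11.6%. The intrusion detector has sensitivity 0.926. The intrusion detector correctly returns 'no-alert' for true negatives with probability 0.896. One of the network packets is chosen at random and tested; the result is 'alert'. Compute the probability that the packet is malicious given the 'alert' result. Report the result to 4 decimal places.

P(H | E) ≈ 0.5388

Let H be the event that the packet is malicious. P(H) = 0.116, so P(¬H) = 0.884. With E the 'alert' result, P(E|H) = 0.926 and P(E|¬H) = 0.104.
P(E) = 0.926·0.116 + 0.104·0.884 = 0.10742 + 0.091936 = 0.19935.
By Bayes' theorem, P(H|E) = 0.10742 / 0.19935 = 0.5388.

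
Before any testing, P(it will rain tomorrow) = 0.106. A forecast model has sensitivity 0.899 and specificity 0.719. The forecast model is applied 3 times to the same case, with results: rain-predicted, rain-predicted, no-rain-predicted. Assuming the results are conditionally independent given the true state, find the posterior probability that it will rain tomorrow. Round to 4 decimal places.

Posterior P(H) ≈ 0.1456

Let H be the event that it will rain tomorrow; start with P(H) = 0.106. P('rain-predicted'|H) = 0.899, P('rain-predicted'|¬H) = 0.281.
Update on result 1 ('rain-predicted'): P(H) ← 0.899·0.1060 / (0.899·0.1060 + 0.281·0.8940) = 0.095294/0.34651 = 0.2750.
Update on result 2 ('rain-predicted'): P(H) ← 0.899·0.2750 / (0.899·0.2750 + 0.281·0.7250) = 0.24724/0.45096 = 0.5482.
Update on result 3 ('no-rain-predicted'): P(H) ← 0.101·0.5482 / (0.101·0.5482 + 0.719·0.4518) = 0.055373/0.38018 = 0.1456.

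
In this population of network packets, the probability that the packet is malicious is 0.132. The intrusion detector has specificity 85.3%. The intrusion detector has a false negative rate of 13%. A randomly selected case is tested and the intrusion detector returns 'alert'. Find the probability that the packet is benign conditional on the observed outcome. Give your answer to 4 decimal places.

Let H be the event that the packet is malicious. P(H) = 0.132, so P(¬H) = 0.868. With E the 'alert' result, P(E|H) = 0.87 and P(E|¬H) = 0.147.
P(E) = 0.87·0.132 + 0.147·0.868 = 0.11484 + 0.12760 = 0.24244.
By Bayes' theorem, P(H|E) = 0.11484 / 0.24244 = 0.4737. Hence P(¬H|E) = 1 − 0.4737 = 0.5263.

P(¬H | E) ≈ 0.5263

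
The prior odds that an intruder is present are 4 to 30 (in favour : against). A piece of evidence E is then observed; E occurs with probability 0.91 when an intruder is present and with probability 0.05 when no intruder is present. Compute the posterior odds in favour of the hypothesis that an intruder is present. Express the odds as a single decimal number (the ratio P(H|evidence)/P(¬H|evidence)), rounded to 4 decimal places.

Prior odds = 4/30 = 0.13333.
Likelihood ratio for E = 0.91/0.05 = 18.200.
Posterior odds = prior odds × LR = 2.4267.

Posterior odds ≈ 2.4267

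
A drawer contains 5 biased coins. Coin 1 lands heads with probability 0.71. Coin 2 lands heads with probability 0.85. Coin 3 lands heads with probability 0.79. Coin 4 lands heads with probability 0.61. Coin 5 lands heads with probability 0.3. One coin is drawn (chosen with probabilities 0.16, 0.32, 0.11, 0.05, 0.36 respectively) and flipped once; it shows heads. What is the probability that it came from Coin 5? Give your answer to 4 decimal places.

P(heads|C1) = 0.71; P(heads|C2) = 0.85; P(heads|C3) = 0.79; P(heads|C4) = 0.61; P(heads|C5) = 0.3.
Prior × likelihood for each source: 0.16·0.71=0.1136, 0.32·0.85=0.2720, 0.11·0.79=0.08690, 0.05·0.61=0.03050, 0.36·0.3=0.1080. Summing gives P(heads) = 0.61100.
P(Coin 5 | heads) = 0.1080 / 0.61100 = 0.1768.

Posterior probability ≈ 0.1768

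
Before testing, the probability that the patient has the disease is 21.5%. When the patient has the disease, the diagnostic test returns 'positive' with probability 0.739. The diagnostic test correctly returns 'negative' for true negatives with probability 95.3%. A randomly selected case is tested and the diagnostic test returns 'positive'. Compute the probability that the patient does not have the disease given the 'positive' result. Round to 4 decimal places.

Let H be the event that the patient has the disease. P(H) = 0.215, so P(¬H) = 0.785. With E the 'positive' result, P(E|H) = 0.739 and P(E|¬H) = 0.047.
P(E) = 0.739·0.215 + 0.047·0.785 = 0.15888 + 0.036895 = 0.19578.
By Bayes' theorem, P(H|E) = 0.15888 / 0.19578 = 0.8115. Hence P(¬H|E) = 1 − 0.8115 = 0.1885.

P(¬H | E) ≈ 0.1885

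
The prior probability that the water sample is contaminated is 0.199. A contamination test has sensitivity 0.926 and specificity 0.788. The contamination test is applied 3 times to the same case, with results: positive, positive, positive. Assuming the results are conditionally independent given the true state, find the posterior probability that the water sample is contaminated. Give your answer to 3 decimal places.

With H the event that the water sample is contaminated, the joint likelihood of the observed sequence is P(data|H) = 0.926·0.926·0.926 = 0.79402 and P(data|¬H) = 0.212·0.212·0.212 = 0.0095281.
Bayes: P(H|data) = 0.199·0.79402 / (0.199·0.79402 + 0.801·0.0095281) = 0.15801/0.16564 = 0.9539.

Posterior P(H) ≈ 0.954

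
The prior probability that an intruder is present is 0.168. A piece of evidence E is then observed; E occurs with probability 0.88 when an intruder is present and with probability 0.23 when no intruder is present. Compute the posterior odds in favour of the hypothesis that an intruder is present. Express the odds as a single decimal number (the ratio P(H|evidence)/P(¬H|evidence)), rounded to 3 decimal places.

Posterior odds ≈ 0.773

Prior odds = 0.168/(1−0.168) = 0.20192.
Likelihood ratio for E = 0.88/0.23 = 3.8261.
Posterior odds = prior odds × LR = 0.77258.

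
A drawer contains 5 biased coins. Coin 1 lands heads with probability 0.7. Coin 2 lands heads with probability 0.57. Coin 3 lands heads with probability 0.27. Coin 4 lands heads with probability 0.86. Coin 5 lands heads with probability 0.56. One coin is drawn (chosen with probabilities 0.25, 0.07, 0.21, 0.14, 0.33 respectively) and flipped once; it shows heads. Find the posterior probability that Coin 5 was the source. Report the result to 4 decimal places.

Tabulate prior·likelihood by source: [1] prior 0.25, lik 0.7, product 0.1750; [2] prior 0.07, lik 0.57, product 0.03990; [3] prior 0.21, lik 0.27, product 0.05670; [4] prior 0.14, lik 0.86, product 0.1204; [5] prior 0.33, lik 0.56, product 0.1848.
Normalizing constant = 0.57680; the posterior for Coin 5 is its product over the sum, 0.1848/0.57680 = 0.3204.

Posterior probability ≈ 0.3204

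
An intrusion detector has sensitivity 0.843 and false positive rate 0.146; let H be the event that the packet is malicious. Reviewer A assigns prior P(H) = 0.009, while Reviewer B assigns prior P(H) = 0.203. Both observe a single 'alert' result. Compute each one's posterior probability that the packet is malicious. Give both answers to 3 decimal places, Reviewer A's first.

The likelihood ratio for an 'alert' result is 0.843/0.146 = 5.7740.
Reviewer A: prior odds 0.009/0.991 = 0.0090817; posterior odds 0.052438; posterior probability 0.050.
Reviewer B: prior odds 0.203/0.797 = 0.25471; posterior odds 1.4707; posterior probability 0.595.

Reviewer A: 0.050; Reviewer B: 0.595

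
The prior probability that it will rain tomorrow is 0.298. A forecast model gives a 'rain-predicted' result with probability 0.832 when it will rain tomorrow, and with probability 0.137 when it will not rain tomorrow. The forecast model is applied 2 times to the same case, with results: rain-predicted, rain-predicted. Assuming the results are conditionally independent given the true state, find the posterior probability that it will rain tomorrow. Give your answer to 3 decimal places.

With H the event that it will rain tomorrow, the joint likelihood of the observed sequence is P(data|H) = 0.832·0.832 = 0.69222 and P(data|¬H) = 0.137·0.137 = 0.018769.
Bayes: P(H|data) = 0.298·0.69222 / (0.298·0.69222 + 0.702·0.018769) = 0.20628/0.21946 = 0.9400.

Posterior P(H) ≈ 0.940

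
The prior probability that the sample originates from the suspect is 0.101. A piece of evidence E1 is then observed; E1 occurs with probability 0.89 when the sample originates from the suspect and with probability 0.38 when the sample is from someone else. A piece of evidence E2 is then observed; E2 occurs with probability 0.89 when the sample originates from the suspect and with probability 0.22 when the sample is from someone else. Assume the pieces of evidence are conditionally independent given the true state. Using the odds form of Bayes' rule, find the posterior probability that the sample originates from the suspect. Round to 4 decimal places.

Prior odds = 0.101/(1−0.101) = 0.11235. In log-odds, ln(0.11235) = -2.1862.
Add log likelihood ratios: ln(2.3421) + ln(4.0455) = 2.2486.
Posterior log-odds = 0.062482, so posterior odds = exp(0.062482) = 1.0645. Converting, P(H|E) = 1.0645/2.0645 = 0.5156.

Posterior probability ≈ 0.5156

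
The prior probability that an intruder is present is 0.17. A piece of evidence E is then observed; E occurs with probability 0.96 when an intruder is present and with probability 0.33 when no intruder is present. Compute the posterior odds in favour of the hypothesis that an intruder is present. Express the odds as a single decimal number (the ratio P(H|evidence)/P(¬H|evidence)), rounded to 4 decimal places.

Prior odds = 0.17/(1−0.17) = 0.20482. In log-odds, ln(0.20482) = -1.5856.
Add log likelihood ratio: ln(2.9091) = 1.0678.
Posterior log-odds = -0.51779, so posterior odds = exp(-0.51779) = 0.59584.

Posterior odds ≈ 0.5958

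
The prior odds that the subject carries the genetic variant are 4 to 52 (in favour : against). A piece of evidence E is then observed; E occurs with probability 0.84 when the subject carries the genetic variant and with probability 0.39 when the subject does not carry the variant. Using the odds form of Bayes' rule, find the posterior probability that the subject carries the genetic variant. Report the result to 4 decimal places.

Prior odds = 4/52 = 0.076923.
Likelihood ratio for E = 0.84/0.39 = 2.1538.
Posterior odds = prior odds × LR = 0.16568.
Posterior probability = odds/(1+odds) = 0.16568/1.1657 = 0.1421.

Posterior probability ≈ 0.1421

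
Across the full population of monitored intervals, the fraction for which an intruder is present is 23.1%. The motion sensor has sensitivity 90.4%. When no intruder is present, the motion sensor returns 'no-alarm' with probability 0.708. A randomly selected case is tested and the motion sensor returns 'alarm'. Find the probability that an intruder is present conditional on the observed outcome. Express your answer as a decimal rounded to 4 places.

P(H | E) ≈ 0.4819

Let H be the event that an intruder is present. P(H) = 0.231, so P(¬H) = 0.769. With E the 'alarm' result, P(E|H) = 0.904 and P(E|¬H) = 0.292.
P(E) = 0.904·0.231 + 0.292·0.769 = 0.20882 + 0.22455 = 0.43337.
By Bayes' theorem, P(H|E) = 0.20882 / 0.43337 = 0.4819.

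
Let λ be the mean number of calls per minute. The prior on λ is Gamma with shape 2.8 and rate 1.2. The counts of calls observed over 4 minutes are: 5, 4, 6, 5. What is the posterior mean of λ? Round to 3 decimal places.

The Poisson likelihood adds the total count to the shape and the number of exposure periods to the rate. Here ∑xᵢ = 20 and n = 4, so shape 2.8→22.8 and rate 1.2→5.2.
E[λ | data] = 22.8/5.2 = 4.385.

Posterior mean ≈ 4.385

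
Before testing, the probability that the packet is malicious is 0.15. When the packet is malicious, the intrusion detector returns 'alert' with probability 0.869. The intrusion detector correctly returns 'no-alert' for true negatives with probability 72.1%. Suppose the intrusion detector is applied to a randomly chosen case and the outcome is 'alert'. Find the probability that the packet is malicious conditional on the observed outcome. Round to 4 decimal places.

P(H | E) ≈ 0.3547

Write H for 'the packet is malicious'. Prior odds H:¬H = 0.15/0.85 = 0.17647. For the 'alert' outcome, the likelihood ratio is 0.869/0.279 = 3.1147.
Posterior odds = 0.17647 × 3.1147 = 0.54965, so P(H|E) = 0.54965/(1+0.54965) = 0.3547.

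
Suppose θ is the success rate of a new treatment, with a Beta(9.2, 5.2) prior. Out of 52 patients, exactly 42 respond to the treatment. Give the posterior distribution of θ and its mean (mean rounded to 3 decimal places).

Posterior: Beta(51.2, 15.2); mean ≈ 0.771

The binomial likelihood is conjugate to the Beta prior: with 42 successes and 10 failures, the posterior is Beta(9.2+42, 5.2+10) = Beta(51.2, 15.2).
Posterior mean = α/(α+β) = 51.2/66.4 = 0.771.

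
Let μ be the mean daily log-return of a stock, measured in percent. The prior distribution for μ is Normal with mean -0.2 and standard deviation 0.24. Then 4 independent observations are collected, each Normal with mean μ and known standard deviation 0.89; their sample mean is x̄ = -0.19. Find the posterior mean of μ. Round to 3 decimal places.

Posterior mean ≈ -0.198

Prior precision 1/τ₀² = 1/0.24² = 17.3611; data precision n/σ² = 4/0.89² = 5.04987.
Posterior precision = 17.3611 + 5.04987 = 22.4110.
Posterior mean = (17.3611·-0.2 + 5.04987·-0.19) / 22.4110 = -0.198.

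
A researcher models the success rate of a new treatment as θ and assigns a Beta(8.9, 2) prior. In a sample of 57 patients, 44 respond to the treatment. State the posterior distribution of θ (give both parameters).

Posterior: Beta(52.9, 15)

Observing 44 successes and 13 failures updates Beta(8.9, 2) by adding the success and failure counts to the two shape parameters: α = 8.9+44 = 52.9, β = 2+13 = 15.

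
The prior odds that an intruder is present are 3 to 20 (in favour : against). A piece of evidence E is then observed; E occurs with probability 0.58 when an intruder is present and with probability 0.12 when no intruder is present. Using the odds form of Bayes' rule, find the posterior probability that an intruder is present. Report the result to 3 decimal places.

Posterior probability ≈ 0.420

Prior odds = 3/20 = 0.15000. In log-odds, ln(0.15000) = -1.8971.
Add log likelihood ratio: ln(4.8333) = 1.5755.
Posterior log-odds = -0.32158, so posterior odds = exp(-0.32158) = 0.72500. Converting, P(H|E) = 0.72500/1.7250 = 0.420.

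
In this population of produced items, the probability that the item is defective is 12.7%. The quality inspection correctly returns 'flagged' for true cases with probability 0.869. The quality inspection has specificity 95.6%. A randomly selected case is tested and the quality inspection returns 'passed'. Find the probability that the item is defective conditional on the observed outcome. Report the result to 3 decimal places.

Write H for 'the item is defective'. Prior odds H:¬H = 0.127/0.873 = 0.14548. For the 'passed' outcome, the likelihood ratio is 0.131/0.956 = 0.13703.
Posterior odds = 0.14548 × 0.13703 = 0.019934, so P(H|E) = 0.019934/(1+0.019934) = 0.020.

P(H | E) ≈ 0.020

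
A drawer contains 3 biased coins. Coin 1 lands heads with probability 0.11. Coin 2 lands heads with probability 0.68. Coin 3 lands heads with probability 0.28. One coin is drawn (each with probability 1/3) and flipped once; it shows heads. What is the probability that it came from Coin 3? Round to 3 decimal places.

Posterior probability ≈ 0.262

P(heads|C1) = 0.11; P(heads|C2) = 0.68; P(heads|C3) = 0.28.
Prior × likelihood for each source: 0.333333·0.11=0.03667, 0.333333·0.68=0.2267, 0.333333·0.28=0.09333. Summing gives P(heads) = 0.35667.
P(Coin 3 | heads) = 0.09333 / 0.35667 = 0.262.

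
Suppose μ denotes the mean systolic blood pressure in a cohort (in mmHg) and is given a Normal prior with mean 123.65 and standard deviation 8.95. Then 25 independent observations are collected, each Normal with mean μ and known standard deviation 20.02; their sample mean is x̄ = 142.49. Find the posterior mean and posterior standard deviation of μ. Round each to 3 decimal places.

Posterior mean ≈ 139.348; posterior SD ≈ 3.655

With known σ, the Normal prior is conjugate. Weight on the data is w = (n/σ²)/(n/σ² + 1/τ₀²) = 0.0623752/(0.0623752+0.0124840) = 0.83323.
Posterior mean = w·x̄ + (1−w)·μ₀ = 0.83323·142.49 + 0.16677·123.65 = 139.348. Posterior variance = 1/(0.0623752+0.0124840) = 13.3584, so SD = 3.655.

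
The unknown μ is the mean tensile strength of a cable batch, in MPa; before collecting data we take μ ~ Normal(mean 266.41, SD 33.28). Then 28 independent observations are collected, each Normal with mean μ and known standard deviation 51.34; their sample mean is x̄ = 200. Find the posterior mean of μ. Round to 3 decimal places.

Posterior mean ≈ 205.202

With known σ, the Normal prior is conjugate. Weight on the data is w = (n/σ²)/(n/σ² + 1/τ₀²) = 0.0106230/(0.0106230+0.00090289) = 0.92166.
Posterior mean = w·x̄ + (1−w)·μ₀ = 0.92166·200 + 0.078336·266.41 = 205.202.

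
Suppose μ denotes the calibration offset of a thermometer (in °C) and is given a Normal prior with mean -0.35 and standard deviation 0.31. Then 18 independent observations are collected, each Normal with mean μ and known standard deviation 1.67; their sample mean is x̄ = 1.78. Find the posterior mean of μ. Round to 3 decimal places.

Posterior mean ≈ 0.465

Prior precision 1/τ₀² = 1/0.31² = 10.4058; data precision n/σ² = 18/1.67² = 6.45416.
Posterior precision = 10.4058 + 6.45416 = 16.8600.
Posterior mean = (10.4058·-0.35 + 6.45416·1.78) / 16.8600 = 0.465.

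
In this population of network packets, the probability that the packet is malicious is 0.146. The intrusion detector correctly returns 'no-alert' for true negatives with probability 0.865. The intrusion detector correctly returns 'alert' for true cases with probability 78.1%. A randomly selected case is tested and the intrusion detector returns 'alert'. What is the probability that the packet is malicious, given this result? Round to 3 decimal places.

P(H | E) ≈ 0.497

Write H for 'the packet is malicious'. Prior odds H:¬H = 0.146/0.854 = 0.17096. For the 'alert' outcome, the likelihood ratio is 0.781/0.135 = 5.7852.
Posterior odds = 0.17096 × 5.7852 = 0.98904, so P(H|E) = 0.98904/(1+0.98904) = 0.497.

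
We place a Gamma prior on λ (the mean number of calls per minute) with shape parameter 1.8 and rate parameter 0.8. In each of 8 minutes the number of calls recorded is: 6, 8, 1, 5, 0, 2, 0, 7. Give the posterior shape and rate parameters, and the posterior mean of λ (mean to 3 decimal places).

The Poisson likelihood adds the total count to the shape and the number of exposure periods to the rate. Here ∑xᵢ = 29 and n = 8, so shape 1.8→30.8 and rate 0.8→8.8.
Posterior mean = shape/rate = 30.8/8.8 = 3.500.

Posterior: Gamma(shape=30.8, rate=8.8); mean ≈ 3.500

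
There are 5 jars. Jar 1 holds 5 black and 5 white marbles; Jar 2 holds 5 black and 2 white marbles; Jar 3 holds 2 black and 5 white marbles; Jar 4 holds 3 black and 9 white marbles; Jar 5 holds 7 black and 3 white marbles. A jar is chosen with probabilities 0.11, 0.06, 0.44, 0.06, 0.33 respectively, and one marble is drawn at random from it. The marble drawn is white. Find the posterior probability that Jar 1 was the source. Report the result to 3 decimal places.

Posterior probability ≈ 0.104

P(white|Jar 1) = 0.5; P(white|Jar 2) = 0.2857; P(white|Jar 3) = 0.7143; P(white|Jar 4) = 0.75; P(white|Jar 5) = 0.3.
Prior × likelihood for each source: 0.11·0.5=0.05500, 0.06·0.2857=0.01714, 0.44·0.7143=0.3143, 0.06·0.75=0.04500, 0.33·0.3=0.09900. Summing gives P(white) = 0.53043.
P(Jar 1 | white) = 0.05500 / 0.53043 = 0.104.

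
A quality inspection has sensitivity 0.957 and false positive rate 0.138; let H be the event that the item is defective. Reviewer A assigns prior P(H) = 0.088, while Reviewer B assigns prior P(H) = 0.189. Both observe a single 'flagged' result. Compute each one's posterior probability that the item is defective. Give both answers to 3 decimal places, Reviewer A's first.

Reviewer A: 0.401; Reviewer B: 0.618

P('+'|H) = 0.957, P('+'|¬H) = 0.138.
Reviewer A: numerator 0.957·0.088 = 0.084216; evidence = 0.084216+0.138·0.912 = 0.21007; posterior = 0.401.
Reviewer B: numerator 0.957·0.189 = 0.18087; evidence = 0.18087+0.138·0.811 = 0.29279; posterior = 0.618.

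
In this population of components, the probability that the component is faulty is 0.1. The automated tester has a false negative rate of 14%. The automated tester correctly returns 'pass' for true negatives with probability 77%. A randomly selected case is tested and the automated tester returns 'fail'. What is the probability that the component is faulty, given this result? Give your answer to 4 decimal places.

Write H for 'the component is faulty'. Prior odds H:¬H = 0.1/0.9 = 0.11111. For the 'fail' outcome, the likelihood ratio is 0.86/0.23 = 3.7391.
Posterior odds = 0.11111 × 3.7391 = 0.41546, so P(H|E) = 0.41546/(1+0.41546) = 0.2935.

P(H | E) ≈ 0.2935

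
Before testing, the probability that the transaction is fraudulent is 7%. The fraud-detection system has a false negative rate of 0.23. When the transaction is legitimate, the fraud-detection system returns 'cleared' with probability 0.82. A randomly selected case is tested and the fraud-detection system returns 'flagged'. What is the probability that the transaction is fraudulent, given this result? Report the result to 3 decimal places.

P(H | E) ≈ 0.244

Let H be the event that the transaction is fraudulent. P(H) = 0.07, so P(¬H) = 0.93. With E the 'flagged' result, P(E|H) = 0.77 and P(E|¬H) = 0.18.
P(E) = 0.77·0.07 + 0.18·0.93 = 0.053900 + 0.16740 = 0.22130.
By Bayes' theorem, P(H|E) = 0.053900 / 0.22130 = 0.244.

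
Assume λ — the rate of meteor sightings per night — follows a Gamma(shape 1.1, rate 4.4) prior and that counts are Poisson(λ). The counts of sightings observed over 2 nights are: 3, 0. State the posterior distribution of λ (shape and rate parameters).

Total count ∑xᵢ = 3 over n = 2 nights.
Gamma is conjugate to the Poisson likelihood: posterior is Gamma(shape = 1.1+3 = 4.1, rate = 4.4+2 = 6.4).

Posterior: Gamma(shape=4.1, rate=6.4)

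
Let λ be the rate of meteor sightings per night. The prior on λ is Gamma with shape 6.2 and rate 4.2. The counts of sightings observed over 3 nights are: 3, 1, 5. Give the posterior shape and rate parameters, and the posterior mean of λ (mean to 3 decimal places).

Total count ∑xᵢ = 9 over n = 3 nights.
Gamma is conjugate to the Poisson likelihood: posterior is Gamma(shape = 6.2+9 = 15.2, rate = 4.2+3 = 7.2).
E[λ | data] = 15.2/7.2 = 2.111.

Posterior: Gamma(shape=15.2, rate=7.2); mean ≈ 2.111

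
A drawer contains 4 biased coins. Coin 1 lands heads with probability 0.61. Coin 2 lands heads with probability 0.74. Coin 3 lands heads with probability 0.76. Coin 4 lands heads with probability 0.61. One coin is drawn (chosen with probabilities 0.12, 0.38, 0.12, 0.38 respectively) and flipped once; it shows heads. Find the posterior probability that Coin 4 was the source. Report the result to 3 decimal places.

Posterior probability ≈ 0.342

P(heads|C1) = 0.61; P(heads|C2) = 0.74; P(heads|C3) = 0.76; P(heads|C4) = 0.61.
Prior × likelihood for each source: 0.12·0.61=0.07320, 0.38·0.74=0.2812, 0.12·0.76=0.09120, 0.38·0.61=0.2318. Summing gives P(heads) = 0.67740.
P(Coin 4 | heads) = 0.2318 / 0.67740 = 0.342.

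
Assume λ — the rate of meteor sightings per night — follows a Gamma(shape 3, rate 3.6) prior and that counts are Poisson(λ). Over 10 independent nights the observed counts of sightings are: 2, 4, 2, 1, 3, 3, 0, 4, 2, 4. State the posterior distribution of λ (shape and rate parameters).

Total count ∑xᵢ = 25 over n = 10 nights.
Gamma is conjugate to the Poisson likelihood: posterior is Gamma(shape = 3+25 = 28, rate = 3.6+10 = 13.6).

Posterior: Gamma(shape=28, rate=13.6)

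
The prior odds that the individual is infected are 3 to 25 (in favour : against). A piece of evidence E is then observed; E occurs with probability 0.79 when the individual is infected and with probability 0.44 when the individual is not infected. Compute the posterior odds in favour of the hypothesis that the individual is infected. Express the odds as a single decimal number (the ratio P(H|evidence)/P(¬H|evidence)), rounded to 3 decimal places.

Prior odds = 3/25 = 0.12000.
Likelihood ratio for E = 0.79/0.44 = 1.7955.
Posterior odds = prior odds × LR = 0.21545.

Posterior odds ≈ 0.215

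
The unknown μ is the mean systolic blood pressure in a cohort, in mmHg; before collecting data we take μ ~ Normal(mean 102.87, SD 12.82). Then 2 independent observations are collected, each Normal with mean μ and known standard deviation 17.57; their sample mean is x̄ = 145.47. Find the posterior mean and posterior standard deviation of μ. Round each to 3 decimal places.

Posterior mean ≈ 124.838; posterior SD ≈ 8.922

With known σ, the Normal prior is conjugate. Weight on the data is w = (n/σ²)/(n/σ² + 1/τ₀²) = 0.00647868/(0.00647868+0.00608449) = 0.51569.
Posterior mean = w·x̄ + (1−w)·μ₀ = 0.51569·145.47 + 0.48431·102.87 = 124.838. Posterior variance = 1/(0.00647868+0.00608449) = 79.5978, so SD = 8.922.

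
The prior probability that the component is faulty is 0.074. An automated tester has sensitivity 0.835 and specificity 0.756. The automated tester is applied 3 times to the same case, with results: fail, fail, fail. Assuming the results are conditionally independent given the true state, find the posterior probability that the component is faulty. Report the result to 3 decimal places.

Let H be the event that the component is faulty; start with P(H) = 0.074. P('fail'|H) = 0.835, P('fail'|¬H) = 0.244.
Update on result 1 ('fail'): P(H) ← 0.835·0.0740 / (0.835·0.0740 + 0.244·0.9260) = 0.061790/0.28773 = 0.2147.
Update on result 2 ('fail'): P(H) ← 0.835·0.2147 / (0.835·0.2147 + 0.244·0.7853) = 0.17931/0.37092 = 0.4834.
Update on result 3 ('fail'): P(H) ← 0.835·0.4834 / (0.835·0.4834 + 0.244·0.5166) = 0.40367/0.52971 = 0.7621.

Posterior P(H) ≈ 0.762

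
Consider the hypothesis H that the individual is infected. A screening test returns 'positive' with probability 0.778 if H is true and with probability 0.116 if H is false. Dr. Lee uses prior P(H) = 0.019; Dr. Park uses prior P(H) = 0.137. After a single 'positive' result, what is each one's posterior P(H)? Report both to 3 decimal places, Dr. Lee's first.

P('+'|H) = 0.778, P('+'|¬H) = 0.116.
Dr. Lee: numerator 0.778·0.019 = 0.014782; evidence = 0.014782+0.116·0.981 = 0.12858; posterior = 0.115.
Dr. Park: numerator 0.778·0.137 = 0.10659; evidence = 0.10659+0.116·0.863 = 0.20669; posterior = 0.516.

Dr. Lee: 0.115; Dr. Park: 0.516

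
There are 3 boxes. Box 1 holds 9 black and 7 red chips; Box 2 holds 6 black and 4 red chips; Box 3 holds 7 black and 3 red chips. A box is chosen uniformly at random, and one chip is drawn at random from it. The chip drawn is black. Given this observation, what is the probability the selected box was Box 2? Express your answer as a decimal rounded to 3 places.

Tabulate prior·likelihood by source: [1] prior 0.333333, lik 0.5625, product 0.1875; [2] prior 0.333333, lik 0.6, product 0.2000; [3] prior 0.333333, lik 0.7, product 0.2333.
Normalizing constant = 0.62083; the posterior for Box 2 is its product over the sum, 0.2000/0.62083 = 0.322.

Posterior probability ≈ 0.322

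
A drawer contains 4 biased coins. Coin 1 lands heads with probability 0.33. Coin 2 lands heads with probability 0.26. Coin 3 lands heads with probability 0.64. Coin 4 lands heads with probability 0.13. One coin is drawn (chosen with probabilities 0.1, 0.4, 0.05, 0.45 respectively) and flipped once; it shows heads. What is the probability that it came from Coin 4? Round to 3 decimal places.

Posterior probability ≈ 0.257

P(heads|C1) = 0.33; P(heads|C2) = 0.26; P(heads|C3) = 0.64; P(heads|C4) = 0.13.
Prior × likelihood for each source: 0.1·0.33=0.03300, 0.4·0.26=0.1040, 0.05·0.64=0.03200, 0.45·0.13=0.05850. Summing gives P(heads) = 0.22750.
P(Coin 4 | heads) = 0.05850 / 0.22750 = 0.257.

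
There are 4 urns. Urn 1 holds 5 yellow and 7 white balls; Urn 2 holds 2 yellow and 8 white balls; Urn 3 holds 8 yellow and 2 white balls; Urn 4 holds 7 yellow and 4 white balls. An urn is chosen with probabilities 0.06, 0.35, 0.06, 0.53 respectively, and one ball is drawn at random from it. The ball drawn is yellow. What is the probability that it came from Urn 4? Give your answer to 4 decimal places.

Posterior probability ≈ 0.7023

P(yellow|Urn 1) = 0.4167; P(yellow|Urn 2) = 0.2; P(yellow|Urn 3) = 0.8; P(yellow|Urn 4) = 0.6364.
Prior × likelihood for each source: 0.06·0.4167=0.02500, 0.35·0.2=0.07000, 0.06·0.8=0.04800, 0.53·0.6364=0.3373. Summing gives P(yellow) = 0.48027.
P(Urn 4 | yellow) = 0.3373 / 0.48027 = 0.7023.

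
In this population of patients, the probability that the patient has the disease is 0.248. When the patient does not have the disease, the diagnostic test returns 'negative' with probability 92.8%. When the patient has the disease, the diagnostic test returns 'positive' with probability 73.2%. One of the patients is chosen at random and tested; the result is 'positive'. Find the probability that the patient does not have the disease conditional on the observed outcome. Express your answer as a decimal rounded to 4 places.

Let H be the event that the patient has the disease. P(H) = 0.248, so P(¬H) = 0.752. With E the 'positive' result, P(E|H) = 0.732 and P(E|¬H) = 0.072.
P(E) = 0.732·0.248 + 0.072·0.752 = 0.18154 + 0.054144 = 0.23568.
By Bayes' theorem, P(H|E) = 0.18154 / 0.23568 = 0.7703. Hence P(¬H|E) = 1 − 0.7703 = 0.2297.

P(¬H | E) ≈ 0.2297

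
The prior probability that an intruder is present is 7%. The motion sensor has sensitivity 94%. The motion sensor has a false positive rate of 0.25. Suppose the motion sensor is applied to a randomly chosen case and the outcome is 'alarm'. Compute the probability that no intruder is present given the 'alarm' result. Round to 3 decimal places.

P(¬H | E) ≈ 0.779

Write H for 'an intruder is present'. Prior odds H:¬H = 0.07/0.93 = 0.075269. For the 'alarm' outcome, the likelihood ratio is 0.94/0.25 = 3.7600.
Posterior odds = 0.075269 × 3.7600 = 0.28301, so P(H|E) = 0.28301/(1+0.28301) = 0.221. Then P(¬H|E) = 1 − 0.221 = 0.779.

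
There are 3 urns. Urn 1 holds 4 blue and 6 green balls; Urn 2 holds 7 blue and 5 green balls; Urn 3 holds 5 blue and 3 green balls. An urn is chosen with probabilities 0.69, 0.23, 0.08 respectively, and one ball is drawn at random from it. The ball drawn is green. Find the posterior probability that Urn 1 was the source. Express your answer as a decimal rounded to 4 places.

P(green|Urn 1) = 0.6; P(green|Urn 2) = 0.4167; P(green|Urn 3) = 0.375.
Prior × likelihood for each source: 0.69·0.6=0.4140, 0.23·0.4167=0.09583, 0.08·0.375=0.03000. Summing gives P(green) = 0.53983.
P(Urn 1 | green) = 0.4140 / 0.53983 = 0.7669.

Posterior probability ≈ 0.7669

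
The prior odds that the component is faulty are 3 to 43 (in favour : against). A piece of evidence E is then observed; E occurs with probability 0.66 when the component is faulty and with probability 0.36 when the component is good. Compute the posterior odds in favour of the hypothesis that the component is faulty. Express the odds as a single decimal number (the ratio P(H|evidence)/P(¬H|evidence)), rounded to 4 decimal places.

Posterior odds ≈ 0.1279

Prior odds = 3/43 = 0.069767. In log-odds, ln(0.069767) = -2.6626.
Add log likelihood ratio: ln(1.8333) = 0.60614.
Posterior log-odds = -2.0565, so posterior odds = exp(-2.0565) = 0.12791.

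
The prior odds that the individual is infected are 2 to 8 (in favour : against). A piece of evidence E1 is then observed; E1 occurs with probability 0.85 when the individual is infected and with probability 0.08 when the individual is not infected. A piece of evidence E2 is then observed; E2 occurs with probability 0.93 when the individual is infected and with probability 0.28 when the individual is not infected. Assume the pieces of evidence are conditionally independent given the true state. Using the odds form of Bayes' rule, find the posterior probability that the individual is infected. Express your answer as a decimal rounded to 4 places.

Prior odds = 2/8 = 0.25000. In log-odds, ln(0.25000) = -1.3863.
Add log likelihood ratios: ln(10.625) + ln(3.3214) = 3.5636.
Posterior log-odds = 2.1773, so posterior odds = exp(2.1773) = 8.8225. Converting, P(H|E) = 8.8225/9.8225 = 0.8982.

Posterior probability ≈ 0.8982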